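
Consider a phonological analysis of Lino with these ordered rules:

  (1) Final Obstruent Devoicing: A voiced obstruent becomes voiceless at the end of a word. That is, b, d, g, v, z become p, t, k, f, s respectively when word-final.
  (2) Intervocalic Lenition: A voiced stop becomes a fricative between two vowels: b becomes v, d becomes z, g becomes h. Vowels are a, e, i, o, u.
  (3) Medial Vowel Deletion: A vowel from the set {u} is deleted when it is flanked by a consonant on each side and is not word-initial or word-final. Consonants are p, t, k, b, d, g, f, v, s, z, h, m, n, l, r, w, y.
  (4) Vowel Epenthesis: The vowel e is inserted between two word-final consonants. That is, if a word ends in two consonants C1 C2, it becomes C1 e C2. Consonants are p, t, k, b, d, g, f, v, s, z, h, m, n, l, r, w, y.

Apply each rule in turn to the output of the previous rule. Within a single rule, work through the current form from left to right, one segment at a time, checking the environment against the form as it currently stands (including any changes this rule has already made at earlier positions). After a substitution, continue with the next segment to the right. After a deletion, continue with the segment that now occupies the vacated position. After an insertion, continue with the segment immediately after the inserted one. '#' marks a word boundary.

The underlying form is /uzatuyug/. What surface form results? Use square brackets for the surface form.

(1) Final Obstruent Devoicing: [uzatuyug] → [uzatuyuk]
(2) Intervocalic Lenition: no change — [uzatuyuk]
(3) Medial Vowel Deletion: [uzatuyuk] → [uzatyk]
(4) Vowel Epenthesis: [uzatyk] → [uzatyek]

[uzatyek]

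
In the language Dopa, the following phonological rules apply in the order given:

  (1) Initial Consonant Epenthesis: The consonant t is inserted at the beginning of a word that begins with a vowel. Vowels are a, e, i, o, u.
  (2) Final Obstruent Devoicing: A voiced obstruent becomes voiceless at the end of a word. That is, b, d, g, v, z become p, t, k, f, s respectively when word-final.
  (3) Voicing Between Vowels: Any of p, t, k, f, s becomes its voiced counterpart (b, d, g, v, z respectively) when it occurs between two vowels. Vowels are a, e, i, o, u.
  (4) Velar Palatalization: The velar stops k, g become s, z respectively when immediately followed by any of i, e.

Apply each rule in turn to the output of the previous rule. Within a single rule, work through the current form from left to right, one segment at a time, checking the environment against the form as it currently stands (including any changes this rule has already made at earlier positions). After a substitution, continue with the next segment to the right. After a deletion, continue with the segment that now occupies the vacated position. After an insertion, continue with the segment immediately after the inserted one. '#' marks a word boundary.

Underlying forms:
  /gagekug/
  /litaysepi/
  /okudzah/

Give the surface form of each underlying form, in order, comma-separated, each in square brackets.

[gazeguk], [lidaysebi], [togudzah]

/gagekug/:
  (1) Initial Consonant Epenthesis: no change — [gagekug]
  (2) Final Obstruent Devoicing: [gagekug] → [gagekuk]
  (3) Voicing Between Vowels: [gagekuk] → [gageguk]
  (4) Velar Palatalization: [gageguk] → [gazeguk]
/litaysepi/:
  (1) Initial Consonant Epenthesis: no change — [litaysepi]
  (2) Final Obstruent Devoicing: no change — [litaysepi]
  (3) Voicing Between Vowels: [litaysepi] → [lidaysebi]
  (4) Velar Palatalization: no change — [lidaysebi]
/okudzah/:
  (1) Initial Consonant Epenthesis: [okudzah] → [tokudzah]
  (2) Final Obstruent Devoicing: no change — [tokudzah]
  (3) Voicing Between Vowels: [tokudzah] → [togudzah]
  (4) Velar Palatalization: no change — [togudzah]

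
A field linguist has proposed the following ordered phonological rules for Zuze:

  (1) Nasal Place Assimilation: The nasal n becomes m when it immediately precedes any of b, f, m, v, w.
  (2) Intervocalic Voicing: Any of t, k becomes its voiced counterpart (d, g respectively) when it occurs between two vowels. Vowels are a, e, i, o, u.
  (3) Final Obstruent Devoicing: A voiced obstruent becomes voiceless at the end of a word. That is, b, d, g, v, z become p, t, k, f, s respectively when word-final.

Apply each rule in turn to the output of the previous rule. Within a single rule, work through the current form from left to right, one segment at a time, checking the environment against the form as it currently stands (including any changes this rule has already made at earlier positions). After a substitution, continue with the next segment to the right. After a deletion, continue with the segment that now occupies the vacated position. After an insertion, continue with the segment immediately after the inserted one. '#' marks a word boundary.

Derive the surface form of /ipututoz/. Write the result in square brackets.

(1) Nasal Place Assimilation: no change — [ipututoz]
(2) Intervocalic Voicing: [ipututoz] → [ipududoz]
(3) Final Obstruent Devoicing: [ipududoz] → [ipududos]

[ipududos]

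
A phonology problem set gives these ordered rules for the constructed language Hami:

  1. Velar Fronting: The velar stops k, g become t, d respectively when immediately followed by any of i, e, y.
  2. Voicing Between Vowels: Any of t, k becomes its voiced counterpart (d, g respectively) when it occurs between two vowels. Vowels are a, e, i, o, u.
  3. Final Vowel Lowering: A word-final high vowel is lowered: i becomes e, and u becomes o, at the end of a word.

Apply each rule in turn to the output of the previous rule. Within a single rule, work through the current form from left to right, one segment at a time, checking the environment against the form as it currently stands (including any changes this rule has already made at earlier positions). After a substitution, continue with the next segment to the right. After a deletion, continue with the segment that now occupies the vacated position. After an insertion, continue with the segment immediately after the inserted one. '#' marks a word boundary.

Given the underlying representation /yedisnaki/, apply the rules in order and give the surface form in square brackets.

1 Velar Fronting: [yedisnaki] → [yedisnati]
2 Voicing Between Vowels: [yedisnati] → [yedisnadi]
3 Final Vowel Lowering: [yedisnadi] → [yedisnade]

[yedisnade]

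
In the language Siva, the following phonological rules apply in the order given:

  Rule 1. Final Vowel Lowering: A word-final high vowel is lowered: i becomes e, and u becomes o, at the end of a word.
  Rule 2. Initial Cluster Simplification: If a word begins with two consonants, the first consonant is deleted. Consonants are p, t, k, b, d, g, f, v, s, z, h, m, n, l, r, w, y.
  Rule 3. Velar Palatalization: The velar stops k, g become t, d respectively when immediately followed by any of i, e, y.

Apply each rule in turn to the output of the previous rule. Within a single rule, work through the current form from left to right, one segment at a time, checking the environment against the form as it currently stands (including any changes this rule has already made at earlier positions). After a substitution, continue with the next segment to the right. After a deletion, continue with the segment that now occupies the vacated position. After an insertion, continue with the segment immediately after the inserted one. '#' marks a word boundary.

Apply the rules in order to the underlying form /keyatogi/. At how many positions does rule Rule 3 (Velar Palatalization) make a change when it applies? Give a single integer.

2

Rule 1 Final Vowel Lowering: [keyatogi] → [keyatoge]
Rule 2 Initial Cluster Simplification: no change — [keyatoge]
Rule 3 Velar Palatalization: [keyatoge] → [teyatode]
Rule Rule 3 changed 2 position(s).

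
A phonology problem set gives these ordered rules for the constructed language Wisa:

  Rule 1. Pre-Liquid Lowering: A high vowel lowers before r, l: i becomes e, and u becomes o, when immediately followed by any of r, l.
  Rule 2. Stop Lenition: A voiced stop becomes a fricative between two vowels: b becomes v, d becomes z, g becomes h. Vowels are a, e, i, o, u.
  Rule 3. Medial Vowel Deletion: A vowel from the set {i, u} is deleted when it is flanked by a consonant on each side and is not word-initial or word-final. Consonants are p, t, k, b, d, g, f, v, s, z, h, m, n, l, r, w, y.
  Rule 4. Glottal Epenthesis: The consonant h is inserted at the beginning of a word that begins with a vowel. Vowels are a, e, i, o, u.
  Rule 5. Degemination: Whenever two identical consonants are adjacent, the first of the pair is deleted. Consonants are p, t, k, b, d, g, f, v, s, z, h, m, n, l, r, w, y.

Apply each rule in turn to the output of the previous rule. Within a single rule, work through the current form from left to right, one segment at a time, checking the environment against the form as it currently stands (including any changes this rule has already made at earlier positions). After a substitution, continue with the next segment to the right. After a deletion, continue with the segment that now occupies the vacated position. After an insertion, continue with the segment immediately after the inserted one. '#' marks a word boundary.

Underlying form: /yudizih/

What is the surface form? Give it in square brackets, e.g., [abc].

[yzh]

Rule 1 Pre-Liquid Lowering: no change — [yudizih]
Rule 2 Stop Lenition: [yudizih] → [yuzizih]
Rule 3 Medial Vowel Deletion: [yuzizih] → [yzzh]
Rule 4 Glottal Epenthesis: no change — [yzzh]
Rule 5 Degemination: [yzzh] → [yzh]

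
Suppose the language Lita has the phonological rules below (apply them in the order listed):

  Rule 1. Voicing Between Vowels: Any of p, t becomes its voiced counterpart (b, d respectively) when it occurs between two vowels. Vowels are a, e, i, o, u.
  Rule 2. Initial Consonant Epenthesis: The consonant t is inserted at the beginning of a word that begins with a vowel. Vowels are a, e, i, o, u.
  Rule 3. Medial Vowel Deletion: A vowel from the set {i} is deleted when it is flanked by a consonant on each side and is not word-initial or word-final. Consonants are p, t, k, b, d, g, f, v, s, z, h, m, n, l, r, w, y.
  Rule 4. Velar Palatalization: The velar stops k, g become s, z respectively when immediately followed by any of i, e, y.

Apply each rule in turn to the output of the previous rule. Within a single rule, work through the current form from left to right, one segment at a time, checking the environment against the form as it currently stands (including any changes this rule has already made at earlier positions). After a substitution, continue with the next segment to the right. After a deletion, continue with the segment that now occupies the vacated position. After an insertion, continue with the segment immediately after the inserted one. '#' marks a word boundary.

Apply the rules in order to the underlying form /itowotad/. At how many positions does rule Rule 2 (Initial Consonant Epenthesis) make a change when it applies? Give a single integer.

Rule 1 Voicing Between Vowels: [itowotad] → [idowodad]
Rule 2 Initial Consonant Epenthesis: [idowodad] → [tidowodad]
Rule 3 Medial Vowel Deletion: [tidowodad] → [tdowodad]
Rule 4 Velar Palatalization: no change — [tdowodad]
Rule Rule 2 changed 1 position(s).

1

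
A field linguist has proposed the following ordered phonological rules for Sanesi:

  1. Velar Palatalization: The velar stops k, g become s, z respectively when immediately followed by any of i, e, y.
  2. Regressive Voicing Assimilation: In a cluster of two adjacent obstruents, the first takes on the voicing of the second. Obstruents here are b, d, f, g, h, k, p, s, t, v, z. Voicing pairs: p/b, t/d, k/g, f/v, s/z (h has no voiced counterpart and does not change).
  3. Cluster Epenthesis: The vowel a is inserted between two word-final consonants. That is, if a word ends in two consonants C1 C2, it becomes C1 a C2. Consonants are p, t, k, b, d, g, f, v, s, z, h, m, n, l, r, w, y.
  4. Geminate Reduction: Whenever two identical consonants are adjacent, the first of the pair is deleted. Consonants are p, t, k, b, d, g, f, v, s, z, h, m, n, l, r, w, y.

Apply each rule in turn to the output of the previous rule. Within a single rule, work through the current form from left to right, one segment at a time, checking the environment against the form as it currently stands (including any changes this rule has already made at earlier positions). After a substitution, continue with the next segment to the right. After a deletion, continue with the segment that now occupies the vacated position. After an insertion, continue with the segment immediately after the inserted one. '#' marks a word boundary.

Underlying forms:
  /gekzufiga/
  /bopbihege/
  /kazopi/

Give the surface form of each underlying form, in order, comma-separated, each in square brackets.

[zegzufiga], [bobiheze], [kazopi]

/gekzufiga/:
  1 Velar Palatalization: [gekzufiga] → [zekzufiga]
  2 Regressive Voicing Assimilation: [zekzufiga] → [zegzufiga]
  3 Cluster Epenthesis: no change — [zegzufiga]
  4 Geminate Reduction: no change — [zegzufiga]
/bopbihege/:
  1 Velar Palatalization: [bopbihege] → [bopbiheze]
  2 Regressive Voicing Assimilation: [bopbiheze] → [bobbiheze]
  3 Cluster Epenthesis: no change — [bobbiheze]
  4 Geminate Reduction: [bobbiheze] → [bobiheze]
/kazopi/:
  1 Velar Palatalization: no change — [kazopi]
  2 Regressive Voicing Assimilation: no change — [kazopi]
  3 Cluster Epenthesis: no change — [kazopi]
  4 Geminate Reduction: no change — [kazopi]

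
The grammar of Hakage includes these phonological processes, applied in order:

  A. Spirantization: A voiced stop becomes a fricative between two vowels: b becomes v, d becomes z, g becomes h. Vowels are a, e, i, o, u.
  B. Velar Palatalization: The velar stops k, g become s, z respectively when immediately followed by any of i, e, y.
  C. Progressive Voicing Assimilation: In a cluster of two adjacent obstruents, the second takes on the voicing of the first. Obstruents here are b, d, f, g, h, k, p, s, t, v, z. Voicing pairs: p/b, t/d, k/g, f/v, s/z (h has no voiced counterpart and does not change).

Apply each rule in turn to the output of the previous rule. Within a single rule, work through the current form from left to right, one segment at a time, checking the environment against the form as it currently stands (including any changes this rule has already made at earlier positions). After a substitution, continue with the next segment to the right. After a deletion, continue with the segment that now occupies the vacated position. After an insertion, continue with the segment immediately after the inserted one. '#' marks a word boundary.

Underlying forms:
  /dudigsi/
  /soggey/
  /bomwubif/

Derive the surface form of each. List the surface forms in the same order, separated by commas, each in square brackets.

[duzigzi], [sogzey], [bomwuvif]

/dudigsi/:
  A Spirantization: [dudigsi] → [duzigsi]
  B Velar Palatalization: no change — [duzigsi]
  C Progressive Voicing Assimilation: [duzigsi] → [duzigzi]
/soggey/:
  A Spirantization: no change — [soggey]
  B Velar Palatalization: [soggey] → [sogzey]
  C Progressive Voicing Assimilation: no change — [sogzey]
/bomwubif/:
  A Spirantization: [bomwubif] → [bomwuvif]
  B Velar Palatalization: no change — [bomwuvif]
  C Progressive Voicing Assimilation: no change — [bomwuvif]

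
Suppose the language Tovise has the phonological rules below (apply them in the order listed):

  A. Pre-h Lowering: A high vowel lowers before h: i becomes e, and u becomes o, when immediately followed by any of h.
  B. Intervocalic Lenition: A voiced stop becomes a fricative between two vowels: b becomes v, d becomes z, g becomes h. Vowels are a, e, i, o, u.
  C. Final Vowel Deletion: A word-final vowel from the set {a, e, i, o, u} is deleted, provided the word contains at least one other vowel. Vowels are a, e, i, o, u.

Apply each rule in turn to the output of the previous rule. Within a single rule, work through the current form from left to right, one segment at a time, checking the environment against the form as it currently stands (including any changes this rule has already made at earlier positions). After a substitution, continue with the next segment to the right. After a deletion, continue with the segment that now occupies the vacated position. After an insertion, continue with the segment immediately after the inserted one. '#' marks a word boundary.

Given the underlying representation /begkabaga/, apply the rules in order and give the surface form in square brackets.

[begkavah]

A Pre-h Lowering: no change — [begkabaga]
B Intervocalic Lenition: [begkabaga] → [begkavaha]
C Final Vowel Deletion: [begkavaha] → [begkavah]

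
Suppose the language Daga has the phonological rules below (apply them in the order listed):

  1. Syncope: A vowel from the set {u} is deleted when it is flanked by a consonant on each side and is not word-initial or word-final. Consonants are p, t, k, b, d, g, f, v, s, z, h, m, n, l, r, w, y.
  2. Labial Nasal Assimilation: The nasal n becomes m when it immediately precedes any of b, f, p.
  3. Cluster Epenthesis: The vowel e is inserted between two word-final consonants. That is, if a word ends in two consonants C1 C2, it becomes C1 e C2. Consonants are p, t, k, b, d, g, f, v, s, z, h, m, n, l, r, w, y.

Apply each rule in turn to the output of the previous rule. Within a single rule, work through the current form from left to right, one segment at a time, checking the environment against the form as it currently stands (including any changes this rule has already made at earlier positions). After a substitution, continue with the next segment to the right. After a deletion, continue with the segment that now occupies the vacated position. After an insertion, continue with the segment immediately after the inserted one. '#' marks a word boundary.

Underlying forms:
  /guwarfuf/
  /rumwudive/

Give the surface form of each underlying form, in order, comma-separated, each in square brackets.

/guwarfuf/:
  1 Syncope: [guwarfuf] → [gwarff]
  2 Labial Nasal Assimilation: no change — [gwarff]
  3 Cluster Epenthesis: [gwarff] → [gwarfef]
/rumwudive/:
  1 Syncope: [rumwudive] → [rmwdive]
  2 Labial Nasal Assimilation: no change — [rmwdive]
  3 Cluster Epenthesis: no change — [rmwdive]

[gwarfef], [rmwdive]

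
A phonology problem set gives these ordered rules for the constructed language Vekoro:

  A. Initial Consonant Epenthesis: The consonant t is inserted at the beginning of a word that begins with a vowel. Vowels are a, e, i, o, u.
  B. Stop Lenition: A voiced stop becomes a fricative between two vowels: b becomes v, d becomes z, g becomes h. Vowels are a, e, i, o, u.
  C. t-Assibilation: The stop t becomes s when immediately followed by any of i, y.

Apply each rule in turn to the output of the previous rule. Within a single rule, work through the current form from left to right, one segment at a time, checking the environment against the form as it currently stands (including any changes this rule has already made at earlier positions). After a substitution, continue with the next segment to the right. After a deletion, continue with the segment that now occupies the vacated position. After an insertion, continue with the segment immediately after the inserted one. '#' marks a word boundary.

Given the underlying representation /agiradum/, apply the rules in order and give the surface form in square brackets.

[tahirazum]

A Initial Consonant Epenthesis: [agiradum] → [tagiradum]
B Stop Lenition: [tagiradum] → [tahirazum]
C t-Assibilation: no change — [tahirazum]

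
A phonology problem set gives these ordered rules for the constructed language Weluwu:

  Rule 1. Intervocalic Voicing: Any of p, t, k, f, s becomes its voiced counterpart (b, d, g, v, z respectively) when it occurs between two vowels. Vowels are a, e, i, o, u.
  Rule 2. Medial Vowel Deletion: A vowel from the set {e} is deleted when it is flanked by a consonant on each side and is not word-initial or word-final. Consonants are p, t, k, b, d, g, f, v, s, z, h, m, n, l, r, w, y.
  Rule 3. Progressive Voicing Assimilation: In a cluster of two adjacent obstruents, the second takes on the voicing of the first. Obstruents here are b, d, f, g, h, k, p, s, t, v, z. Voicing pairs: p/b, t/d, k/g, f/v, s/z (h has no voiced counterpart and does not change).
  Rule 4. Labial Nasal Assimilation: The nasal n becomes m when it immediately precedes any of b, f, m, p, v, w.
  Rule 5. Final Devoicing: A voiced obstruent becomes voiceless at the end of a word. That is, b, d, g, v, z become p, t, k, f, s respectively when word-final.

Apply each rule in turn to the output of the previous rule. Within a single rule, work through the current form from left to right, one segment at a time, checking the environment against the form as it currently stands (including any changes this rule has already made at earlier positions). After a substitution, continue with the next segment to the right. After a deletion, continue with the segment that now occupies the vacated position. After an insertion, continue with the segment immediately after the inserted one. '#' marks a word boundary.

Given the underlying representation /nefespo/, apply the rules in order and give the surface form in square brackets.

Rule 1 Intervocalic Voicing: [nefespo] → [nevespo]
Rule 2 Medial Vowel Deletion: [nevespo] → [nvspo]
Rule 3 Progressive Voicing Assimilation: [nvspo] → [nvzbo]
Rule 4 Labial Nasal Assimilation: [nvzbo] → [mvzbo]
Rule 5 Final Devoicing: no change — [mvzbo]

[mvzbo]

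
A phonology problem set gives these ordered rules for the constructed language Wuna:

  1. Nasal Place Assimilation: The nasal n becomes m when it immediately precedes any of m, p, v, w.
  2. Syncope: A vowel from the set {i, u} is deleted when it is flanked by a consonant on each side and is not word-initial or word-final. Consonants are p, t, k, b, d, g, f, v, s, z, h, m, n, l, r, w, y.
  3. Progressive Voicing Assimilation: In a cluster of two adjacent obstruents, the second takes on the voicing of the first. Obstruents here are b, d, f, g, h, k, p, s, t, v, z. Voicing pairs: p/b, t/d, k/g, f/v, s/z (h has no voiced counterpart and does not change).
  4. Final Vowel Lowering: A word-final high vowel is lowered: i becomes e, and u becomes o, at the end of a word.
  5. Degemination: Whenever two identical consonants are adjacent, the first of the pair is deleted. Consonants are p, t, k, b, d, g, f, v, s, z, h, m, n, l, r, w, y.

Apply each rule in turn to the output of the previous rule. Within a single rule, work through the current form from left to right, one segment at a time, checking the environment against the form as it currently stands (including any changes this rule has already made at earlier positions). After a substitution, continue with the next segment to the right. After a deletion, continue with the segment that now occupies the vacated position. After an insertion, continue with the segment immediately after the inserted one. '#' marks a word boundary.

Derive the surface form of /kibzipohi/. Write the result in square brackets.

1 Nasal Place Assimilation: no change — [kibzipohi]
2 Syncope: [kibzipohi] → [kbzpohi]
3 Progressive Voicing Assimilation: [kbzpohi] → [kpspohi]
4 Final Vowel Lowering: [kpspohi] → [kpspohe]
5 Degemination: no change — [kpspohe]

[kpspohe]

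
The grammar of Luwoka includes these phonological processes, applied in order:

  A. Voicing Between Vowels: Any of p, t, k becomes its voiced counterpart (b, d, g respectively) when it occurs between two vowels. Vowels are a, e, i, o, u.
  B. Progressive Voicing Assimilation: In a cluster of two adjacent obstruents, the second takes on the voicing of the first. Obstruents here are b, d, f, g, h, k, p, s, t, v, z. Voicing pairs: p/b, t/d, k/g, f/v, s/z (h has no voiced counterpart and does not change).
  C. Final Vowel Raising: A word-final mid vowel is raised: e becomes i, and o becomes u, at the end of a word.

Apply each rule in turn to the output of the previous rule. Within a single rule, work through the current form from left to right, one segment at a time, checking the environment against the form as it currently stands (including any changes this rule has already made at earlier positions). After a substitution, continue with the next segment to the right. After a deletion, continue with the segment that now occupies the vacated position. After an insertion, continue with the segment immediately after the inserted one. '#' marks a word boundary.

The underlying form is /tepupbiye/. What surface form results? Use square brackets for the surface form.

A Voicing Between Vowels: [tepupbiye] → [tebupbiye]
B Progressive Voicing Assimilation: [tebupbiye] → [tebuppiye]
C Final Vowel Raising: [tebuppiye] → [tebuppiyi]

[tebuppiyi]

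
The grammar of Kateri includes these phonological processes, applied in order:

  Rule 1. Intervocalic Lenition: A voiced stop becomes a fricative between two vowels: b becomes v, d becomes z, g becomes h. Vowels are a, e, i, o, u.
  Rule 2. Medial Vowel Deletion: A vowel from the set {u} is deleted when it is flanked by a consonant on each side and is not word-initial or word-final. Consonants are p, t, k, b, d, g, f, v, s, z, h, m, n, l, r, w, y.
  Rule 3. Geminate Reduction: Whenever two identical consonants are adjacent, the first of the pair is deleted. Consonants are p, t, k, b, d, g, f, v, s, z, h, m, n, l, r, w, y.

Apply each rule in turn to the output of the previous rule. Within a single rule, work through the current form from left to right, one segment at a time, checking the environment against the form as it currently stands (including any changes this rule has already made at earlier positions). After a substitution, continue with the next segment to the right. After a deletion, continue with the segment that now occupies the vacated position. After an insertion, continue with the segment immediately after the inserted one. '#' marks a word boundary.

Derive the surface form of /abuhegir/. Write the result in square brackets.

[avhehir]

Rule 1 Intervocalic Lenition: [abuhegir] → [avuhehir]
Rule 2 Medial Vowel Deletion: [avuhehir] → [avhehir]
Rule 3 Geminate Reduction: no change — [avhehir]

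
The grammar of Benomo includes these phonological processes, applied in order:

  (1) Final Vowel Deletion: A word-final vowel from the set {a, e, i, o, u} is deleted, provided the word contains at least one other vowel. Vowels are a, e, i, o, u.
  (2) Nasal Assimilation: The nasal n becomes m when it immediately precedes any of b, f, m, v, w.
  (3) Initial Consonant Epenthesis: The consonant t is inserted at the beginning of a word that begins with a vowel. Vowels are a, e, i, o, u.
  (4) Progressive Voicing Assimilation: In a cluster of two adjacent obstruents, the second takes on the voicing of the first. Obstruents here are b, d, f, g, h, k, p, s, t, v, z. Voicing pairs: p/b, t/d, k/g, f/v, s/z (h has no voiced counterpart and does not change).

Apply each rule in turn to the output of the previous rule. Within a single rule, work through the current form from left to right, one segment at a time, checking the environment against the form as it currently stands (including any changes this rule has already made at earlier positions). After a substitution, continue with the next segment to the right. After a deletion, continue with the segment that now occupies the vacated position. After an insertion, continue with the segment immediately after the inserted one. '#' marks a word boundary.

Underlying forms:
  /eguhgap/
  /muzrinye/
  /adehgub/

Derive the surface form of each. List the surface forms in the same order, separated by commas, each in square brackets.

/eguhgap/:
  (1) Final Vowel Deletion: no change — [eguhgap]
  (2) Nasal Assimilation: no change — [eguhgap]
  (3) Initial Consonant Epenthesis: [eguhgap] → [teguhgap]
  (4) Progressive Voicing Assimilation: [teguhgap] → [teguhkap]
/muzrinye/:
  (1) Final Vowel Deletion: [muzrinye] → [muzriny]
  (2) Nasal Assimilation: no change — [muzriny]
  (3) Initial Consonant Epenthesis: no change — [muzriny]
  (4) Progressive Voicing Assimilation: no change — [muzriny]
/adehgub/:
  (1) Final Vowel Deletion: no change — [adehgub]
  (2) Nasal Assimilation: no change — [adehgub]
  (3) Initial Consonant Epenthesis: [adehgub] → [tadehgub]
  (4) Progressive Voicing Assimilation: [tadehgub] → [tadehkub]

[teguhkap], [muzriny], [tadehkub]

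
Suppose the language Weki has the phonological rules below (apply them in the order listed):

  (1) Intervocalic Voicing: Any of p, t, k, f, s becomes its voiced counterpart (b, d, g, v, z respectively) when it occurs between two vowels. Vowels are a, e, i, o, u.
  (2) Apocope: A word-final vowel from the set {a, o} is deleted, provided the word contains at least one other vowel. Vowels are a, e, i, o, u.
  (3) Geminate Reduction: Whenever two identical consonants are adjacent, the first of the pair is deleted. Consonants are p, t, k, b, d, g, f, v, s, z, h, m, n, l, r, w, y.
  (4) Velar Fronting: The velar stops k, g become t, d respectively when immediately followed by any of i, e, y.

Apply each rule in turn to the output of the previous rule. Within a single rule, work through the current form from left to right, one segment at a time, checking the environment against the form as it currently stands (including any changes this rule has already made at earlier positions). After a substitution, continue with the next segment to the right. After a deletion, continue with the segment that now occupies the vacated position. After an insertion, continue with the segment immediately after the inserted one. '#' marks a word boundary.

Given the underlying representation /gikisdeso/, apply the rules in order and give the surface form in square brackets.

(1) Intervocalic Voicing: [gikisdeso] → [gigisdezo]
(2) Apocope: [gigisdezo] → [gigisdez]
(3) Geminate Reduction: no change — [gigisdez]
(4) Velar Fronting: [gigisdez] → [didisdez]

[didisdez]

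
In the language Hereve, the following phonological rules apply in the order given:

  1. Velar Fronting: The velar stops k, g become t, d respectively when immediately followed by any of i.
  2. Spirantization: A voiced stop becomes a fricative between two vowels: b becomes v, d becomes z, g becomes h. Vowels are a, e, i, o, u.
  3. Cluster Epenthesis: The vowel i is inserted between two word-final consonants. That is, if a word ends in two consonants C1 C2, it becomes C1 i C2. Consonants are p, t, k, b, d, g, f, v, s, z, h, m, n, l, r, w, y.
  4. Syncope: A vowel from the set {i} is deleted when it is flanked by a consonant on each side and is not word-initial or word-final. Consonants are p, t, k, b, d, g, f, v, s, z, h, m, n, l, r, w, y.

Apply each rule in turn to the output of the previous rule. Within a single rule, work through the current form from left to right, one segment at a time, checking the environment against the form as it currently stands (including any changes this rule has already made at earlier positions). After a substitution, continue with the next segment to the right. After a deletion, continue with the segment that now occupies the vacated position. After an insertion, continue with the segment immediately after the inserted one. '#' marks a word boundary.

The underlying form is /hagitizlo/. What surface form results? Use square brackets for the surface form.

[haztzlo]

1 Velar Fronting: [hagitizlo] → [haditizlo]
2 Spirantization: [haditizlo] → [hazitizlo]
3 Cluster Epenthesis: no change — [hazitizlo]
4 Syncope: [hazitizlo] → [haztzlo]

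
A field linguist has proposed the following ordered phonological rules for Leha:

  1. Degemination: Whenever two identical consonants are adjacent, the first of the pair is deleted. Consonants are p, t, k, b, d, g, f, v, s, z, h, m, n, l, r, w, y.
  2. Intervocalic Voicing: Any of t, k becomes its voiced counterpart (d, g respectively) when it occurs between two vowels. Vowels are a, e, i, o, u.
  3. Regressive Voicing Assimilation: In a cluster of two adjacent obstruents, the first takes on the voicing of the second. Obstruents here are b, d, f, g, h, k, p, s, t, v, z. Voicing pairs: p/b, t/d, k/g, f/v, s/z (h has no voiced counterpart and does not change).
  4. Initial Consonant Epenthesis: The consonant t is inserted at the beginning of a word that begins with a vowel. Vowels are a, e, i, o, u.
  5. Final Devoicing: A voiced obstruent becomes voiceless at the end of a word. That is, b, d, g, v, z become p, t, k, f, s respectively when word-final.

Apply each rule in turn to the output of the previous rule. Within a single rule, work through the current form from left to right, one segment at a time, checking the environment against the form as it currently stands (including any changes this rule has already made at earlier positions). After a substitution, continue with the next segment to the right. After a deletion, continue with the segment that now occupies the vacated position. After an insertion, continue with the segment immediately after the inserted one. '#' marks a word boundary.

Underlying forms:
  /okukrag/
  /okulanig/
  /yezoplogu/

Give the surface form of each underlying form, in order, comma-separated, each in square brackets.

[togukrak], [togulanik], [yezoplogu]

/okukrag/:
  1 Degemination: no change — [okukrag]
  2 Intervocalic Voicing: [okukrag] → [ogukrag]
  3 Regressive Voicing Assimilation: no change — [ogukrag]
  4 Initial Consonant Epenthesis: [ogukrag] → [togukrag]
  5 Final Devoicing: [togukrag] → [togukrak]
/okulanig/:
  1 Degemination: no change — [okulanig]
  2 Intervocalic Voicing: [okulanig] → [ogulanig]
  3 Regressive Voicing Assimilation: no change — [ogulanig]
  4 Initial Consonant Epenthesis: [ogulanig] → [togulanig]
  5 Final Devoicing: [togulanig] → [togulanik]
/yezoplogu/:
  1 Degemination: no change — [yezoplogu]
  2 Intervocalic Voicing: no change — [yezoplogu]
  3 Regressive Voicing Assimilation: no change — [yezoplogu]
  4 Initial Consonant Epenthesis: no change — [yezoplogu]
  5 Final Devoicing: no change — [yezoplogu]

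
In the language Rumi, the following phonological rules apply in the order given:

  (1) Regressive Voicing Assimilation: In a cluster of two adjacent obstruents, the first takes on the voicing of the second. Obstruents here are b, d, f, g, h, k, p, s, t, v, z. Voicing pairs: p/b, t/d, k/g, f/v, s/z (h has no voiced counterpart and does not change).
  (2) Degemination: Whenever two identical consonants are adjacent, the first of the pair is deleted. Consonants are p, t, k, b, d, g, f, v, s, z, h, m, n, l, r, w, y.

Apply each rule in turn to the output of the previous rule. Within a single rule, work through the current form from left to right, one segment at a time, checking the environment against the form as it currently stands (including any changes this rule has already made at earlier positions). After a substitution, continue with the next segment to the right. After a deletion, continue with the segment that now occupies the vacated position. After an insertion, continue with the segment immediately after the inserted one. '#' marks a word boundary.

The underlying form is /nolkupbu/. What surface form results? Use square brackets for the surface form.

(1) Regressive Voicing Assimilation: [nolkupbu] → [nolkubbu]
(2) Degemination: [nolkubbu] → [nolkubu]

[nolkubu]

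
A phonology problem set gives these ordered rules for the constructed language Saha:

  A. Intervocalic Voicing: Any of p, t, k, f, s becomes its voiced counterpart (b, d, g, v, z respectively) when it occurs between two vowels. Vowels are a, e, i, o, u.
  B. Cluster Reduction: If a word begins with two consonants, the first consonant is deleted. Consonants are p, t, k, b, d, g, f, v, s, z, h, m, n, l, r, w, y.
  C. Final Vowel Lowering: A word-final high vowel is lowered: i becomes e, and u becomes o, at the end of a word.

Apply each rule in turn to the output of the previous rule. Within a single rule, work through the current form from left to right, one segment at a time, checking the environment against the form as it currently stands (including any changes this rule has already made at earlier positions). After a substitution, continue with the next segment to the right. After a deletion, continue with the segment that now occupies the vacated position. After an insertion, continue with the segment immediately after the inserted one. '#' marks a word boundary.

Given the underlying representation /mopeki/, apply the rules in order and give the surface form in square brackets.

[mobege]

A Intervocalic Voicing: [mopeki] → [mobegi]
B Cluster Reduction: no change — [mobegi]
C Final Vowel Lowering: [mobegi] → [mobege]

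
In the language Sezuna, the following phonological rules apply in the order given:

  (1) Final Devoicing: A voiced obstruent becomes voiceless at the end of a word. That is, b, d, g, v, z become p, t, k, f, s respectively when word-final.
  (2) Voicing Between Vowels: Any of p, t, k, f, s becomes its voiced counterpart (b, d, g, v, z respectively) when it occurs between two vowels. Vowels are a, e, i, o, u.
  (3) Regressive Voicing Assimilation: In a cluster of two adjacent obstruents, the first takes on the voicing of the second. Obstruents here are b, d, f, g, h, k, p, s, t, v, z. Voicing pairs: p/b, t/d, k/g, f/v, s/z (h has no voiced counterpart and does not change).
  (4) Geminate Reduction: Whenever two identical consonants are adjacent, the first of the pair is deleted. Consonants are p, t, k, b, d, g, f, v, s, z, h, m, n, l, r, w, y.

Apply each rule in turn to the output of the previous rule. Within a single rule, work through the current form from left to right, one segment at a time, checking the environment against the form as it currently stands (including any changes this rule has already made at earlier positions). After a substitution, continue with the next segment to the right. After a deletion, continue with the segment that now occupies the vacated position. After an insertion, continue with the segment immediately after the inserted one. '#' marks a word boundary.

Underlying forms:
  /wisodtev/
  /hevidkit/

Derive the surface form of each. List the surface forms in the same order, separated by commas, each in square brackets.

[wizotef], [hevitkit]

/wisodtev/:
  (1) Final Devoicing: [wisodtev] → [wisodtef]
  (2) Voicing Between Vowels: [wisodtef] → [wizodtef]
  (3) Regressive Voicing Assimilation: [wizodtef] → [wizottef]
  (4) Geminate Reduction: [wizottef] → [wizotef]
/hevidkit/:
  (1) Final Devoicing: no change — [hevidkit]
  (2) Voicing Between Vowels: no change — [hevidkit]
  (3) Regressive Voicing Assimilation: [hevidkit] → [hevitkit]
  (4) Geminate Reduction: no change — [hevitkit]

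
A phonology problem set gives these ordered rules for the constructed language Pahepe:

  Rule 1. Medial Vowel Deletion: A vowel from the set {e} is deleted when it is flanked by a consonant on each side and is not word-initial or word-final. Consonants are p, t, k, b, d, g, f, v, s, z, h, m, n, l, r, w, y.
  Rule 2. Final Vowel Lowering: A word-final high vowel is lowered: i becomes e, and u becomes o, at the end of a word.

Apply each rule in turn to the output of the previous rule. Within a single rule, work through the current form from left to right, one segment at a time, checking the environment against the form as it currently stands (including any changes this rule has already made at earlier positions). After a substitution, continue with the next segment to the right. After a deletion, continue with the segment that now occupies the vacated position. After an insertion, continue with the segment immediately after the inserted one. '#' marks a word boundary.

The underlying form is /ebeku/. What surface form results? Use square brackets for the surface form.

[ebko]

Rule 1 Medial Vowel Deletion: [ebeku] → [ebku]
Rule 2 Final Vowel Lowering: [ebku] → [ebko]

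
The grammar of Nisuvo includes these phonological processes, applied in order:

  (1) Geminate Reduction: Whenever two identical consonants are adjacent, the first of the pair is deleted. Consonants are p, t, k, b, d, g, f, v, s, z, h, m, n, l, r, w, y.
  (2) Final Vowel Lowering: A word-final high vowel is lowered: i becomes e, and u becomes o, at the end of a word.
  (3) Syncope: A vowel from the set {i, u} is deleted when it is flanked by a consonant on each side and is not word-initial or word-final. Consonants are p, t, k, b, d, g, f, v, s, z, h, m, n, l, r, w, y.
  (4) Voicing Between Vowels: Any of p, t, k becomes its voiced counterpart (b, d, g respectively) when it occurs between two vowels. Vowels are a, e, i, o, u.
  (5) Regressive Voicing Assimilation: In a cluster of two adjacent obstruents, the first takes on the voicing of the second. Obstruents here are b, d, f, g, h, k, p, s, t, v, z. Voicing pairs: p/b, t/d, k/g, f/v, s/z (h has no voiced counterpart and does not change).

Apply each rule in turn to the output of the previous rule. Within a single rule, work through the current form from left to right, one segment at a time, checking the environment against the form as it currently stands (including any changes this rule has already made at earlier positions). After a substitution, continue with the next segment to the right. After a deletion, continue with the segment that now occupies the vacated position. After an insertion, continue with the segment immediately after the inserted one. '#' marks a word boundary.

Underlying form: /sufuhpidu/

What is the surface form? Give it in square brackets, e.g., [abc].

[sfhbdo]

(1) Geminate Reduction: no change — [sufuhpidu]
(2) Final Vowel Lowering: [sufuhpidu] → [sufuhpido]
(3) Syncope: [sufuhpido] → [sfhpdo]
(4) Voicing Between Vowels: no change — [sfhpdo]
(5) Regressive Voicing Assimilation: [sfhpdo] → [sfhbdo]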